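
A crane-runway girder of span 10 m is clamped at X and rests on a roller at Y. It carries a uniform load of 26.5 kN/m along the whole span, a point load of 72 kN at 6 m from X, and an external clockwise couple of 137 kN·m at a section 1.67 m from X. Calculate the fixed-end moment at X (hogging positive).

Choose R_Y as the redundant. The primary structure is the cantilever fixed at X.
Free-end deflection of the primary structure under the applied loading (downward +):
  UDL 26.5: wL⁴/(8EI) = 33125/EI
  point load 72 at a = 6: Pa²(3L − a)/(6EI) = 10368/EI
  clockwise couple 137 at a = 1.67: M₀a(2L − a)/(2EI) = 2097/EI
  δ_0 = 45590/EI
Tip deflection under a unit load at Y: L³/(3EI) = 333.3/EI.
The prop prevents deflection at Y: R_Y = δ_0/δ_{YY} = 45590/333.3 = 136.8 kN.
Moment equilibrium about X: M_X = Σ(load moments about X) − R_Y·L = 1894 − 136.8×10 = 526.3 kN·m.

M_X = 526.3 kN·m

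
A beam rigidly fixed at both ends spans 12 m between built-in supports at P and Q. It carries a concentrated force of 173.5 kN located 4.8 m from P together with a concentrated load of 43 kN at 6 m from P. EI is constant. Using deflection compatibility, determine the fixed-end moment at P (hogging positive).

M_P = 364.3 kN·m

Release both end moments; the primary structure is a simply-supported span PQ with redundants M_P and M_Q.
End rotations of the released simple span under the applied load (×1/EI):
  at P: point load 173.5 at a = 4.8: Pab(L + b)/(6LEI) = 1599/EI
  at Q: point load 173.5 at a = 4.8: Pab(L + a)/(6LEI) = 1399/EI
  at P: point load 43 at a = 6: Pab(L + b)/(6LEI) = 387/EI
  at Q: point load 43 at a = 6: Pab(L + a)/(6LEI) = 387/EI
  θ_P0 = 1986/EI,  θ_Q0 = 1786/EI
Flexibility coefficients: a unit moment at one end gives L/(3EI) there and L/(6EI) at the far end, so f₁₁ = f₂₂ = 4/EI and f₁₂ = f₂₁ = 2/EI.
Compatibility — zero rotation at each built-in end:
  4 M_P + 2 M_Q = 1986
  2 M_P + 4 M_Q = 1786
Solving the pair gives M_P = 364.3 kN·m and M_Q = 264.4 kN·m (hogging).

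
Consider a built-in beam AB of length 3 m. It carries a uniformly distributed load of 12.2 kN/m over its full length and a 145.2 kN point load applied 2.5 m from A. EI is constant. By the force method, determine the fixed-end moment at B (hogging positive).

Take the two fixed-end moments M_A, M_B as redundants; the released structure is the simple span AB.
End rotations of the released simple span under the applied load (×1/EI):
  at A: UDL 12.2: wL³/(24EI) = 13.72/EI
  at B: UDL 12.2: wL³/(24EI) = 13.72/EI
  at A: point load 145.2 at a = 2.5: Pab(L + b)/(6LEI) = 35.29/EI
  at B: point load 145.2 at a = 2.5: Pab(L + a)/(6LEI) = 55.46/EI
  θ_A0 = 49.02/EI,  θ_B0 = 69.18/EI
Flexibility coefficients: a unit moment at one end gives L/(3EI) there and L/(6EI) at the far end, so f₁₁ = f₂₂ = 1/EI and f₁₂ = f₂₁ = 0.5/EI.
Compatibility — zero rotation at each built-in end:
  1 M_A + 0.5 M_B = 49.02
  0.5 M_A + 1 M_B = 69.18
Solving the pair gives M_A = 19.23 kN·m and M_B = 59.57 kN·m (hogging).

M_B = 59.57 kN·m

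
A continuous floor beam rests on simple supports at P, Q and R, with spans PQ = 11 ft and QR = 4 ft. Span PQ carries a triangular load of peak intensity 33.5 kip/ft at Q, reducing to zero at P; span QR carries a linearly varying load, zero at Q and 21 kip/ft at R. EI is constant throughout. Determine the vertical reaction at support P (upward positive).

R_P = 42.93 kip

Insert a hinge at Q; M_Q is the redundant, and each span becomes simply supported.
Rotations at Q on the released spans (each span's end-slope, ×1/EI):
  span PQ: triangular load, peak 33.5: w₀L³/(45EI) = 990.9/EI
  span QR: triangular load, peak 21: 7w₀L³/(360EI) = 26.13/EI
  relative rotation θ_0 = (990.9 + 26.13)/EI = 1017/EI
A unit hogging moment at Q produces rotation L₁/(3EI) + L₂/(3EI) = 5/EI.
Slope continuity at Q: θ_0 = M_Q·5/EI, so M_Q = 1017/5 = 203.4 kip·ft (hogging).
Span PQ, ΣM about P with M_Q applied at Q: R_Q^{PQ}·11 = 1351 + 203.4, so R_Q^{PQ} = 141.3 kip and R_P = 184.2 − 141.3 = 42.93 kip.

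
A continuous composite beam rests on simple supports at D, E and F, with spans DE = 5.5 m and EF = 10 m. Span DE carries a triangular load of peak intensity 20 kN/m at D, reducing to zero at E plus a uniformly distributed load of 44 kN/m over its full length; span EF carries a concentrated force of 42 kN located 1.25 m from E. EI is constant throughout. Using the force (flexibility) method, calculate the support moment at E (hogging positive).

M_E = 99.34 kN·m

Insert a hinge at E; M_E is the redundant, and each span becomes simply supported.
Rotations at E on the released spans (each span's end-slope, ×1/EI):
  span DE: triangular load, peak 20: 7w₀L³/(360EI) = 64.7/EI
  span DE: UDL 44: wL³/(24EI) = 305/EI
  span EF: point load 42 at a = 1.25: Pab(L + b)/(6LEI) = 143.6/EI
  relative rotation θ_0 = (369.7 + 143.6)/EI = 513.3/EI
A unit hogging moment at E produces rotation L₁/(3EI) + L₂/(3EI) = 5.167/EI.
Compatibility: M_E·(L₁+L₂)/(3EI) = θ_0, giving M_E = 99.34 kN·m (hogging).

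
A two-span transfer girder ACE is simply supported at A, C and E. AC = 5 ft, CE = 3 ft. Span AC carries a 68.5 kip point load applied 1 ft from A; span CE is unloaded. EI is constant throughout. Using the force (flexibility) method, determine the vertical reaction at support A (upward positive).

R_A = 50.69 kip

Take M_C as the redundant. Released structure: two simple spans AC and CE with a hinge at C.
Rotations at C on the released spans (each span's end-slope, ×1/EI):
  span AC: point load 68.5 at a = 1: Pab(L + a)/(6LEI) = 54.8/EI
  relative rotation θ_0 = (54.8 + 0)/EI = 54.8/EI
A unit hogging moment at C produces rotation L₁/(3EI) + L₂/(3EI) = 2.667/EI.
Compatibility: M_C·(L₁+L₂)/(3EI) = θ_0, giving M_C = 20.55 kip·ft (hogging).
Span AC, ΣM about A with M_C applied at C: R_C^{AC}·5 = 68.5 + 20.55, so R_C^{AC} = 17.81 kip and R_A = 68.5 − 17.81 = 50.69 kip.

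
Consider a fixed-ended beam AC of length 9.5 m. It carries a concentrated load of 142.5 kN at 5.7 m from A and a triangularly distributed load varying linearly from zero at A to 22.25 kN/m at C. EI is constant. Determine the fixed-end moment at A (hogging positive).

M_A = 196.9 kN·m

Release both end moments; the primary structure is a simply-supported span AC with redundants M_A and M_C.
On the primary (simply-supported) span, the end slopes from the loading are:
  at A: point load 142.5 at a = 5.7: Pab(L + b)/(6LEI) = 720.2/EI
  at C: point load 142.5 at a = 5.7: Pab(L + a)/(6LEI) = 823.1/EI
  at A: triangular load, peak 22.25: 7w₀L³/(360EI) = 370.9/EI
  at C: triangular load, peak 22.25: w₀L³/(45EI) = 423.9/EI
  θ_A0 = 1091/EI,  θ_C0 = 1247/EI
Flexibility coefficients: a unit moment at one end gives L/(3EI) there and L/(6EI) at the far end, so f₁₁ = f₂₂ = 3.167/EI and f₁₂ = f₂₁ = 1.583/EI.
Compatibility — zero rotation at each built-in end:
  3.167 M_A + 1.583 M_C = 1091
  1.583 M_A + 3.167 M_C = 1247
Solving the pair gives M_A = 196.9 kN·m and M_C = 295.3 kN·m (hogging).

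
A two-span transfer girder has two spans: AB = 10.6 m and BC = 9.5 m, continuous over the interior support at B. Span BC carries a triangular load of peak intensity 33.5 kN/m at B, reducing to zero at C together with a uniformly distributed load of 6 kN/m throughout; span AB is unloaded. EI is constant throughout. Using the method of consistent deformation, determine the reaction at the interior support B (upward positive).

Take M_B as the redundant. Released structure: two simple spans AB and BC with a hinge at B.
Discontinuity in slope at B on the released structure — sum the simple-span end rotations:
  span BC: triangular load, peak 33.5: w₀L³/(45EI) = 638.3/EI
  span BC: UDL 6: wL³/(24EI) = 214.3/EI
  relative rotation θ_0 = (0 + 852.6)/EI = 852.6/EI
A unit hogging moment at B produces rotation L₁/(3EI) + L₂/(3EI) = 6.7/EI.
Slope continuity at B: θ_0 = M_B·6.7/EI, so M_B = 852.6/6.7 = 127.3 kN·m (hogging).
Span AB, ΣM about A with M_B applied at B: R_B^{AB}·10.6 = 0 + 127.3, so R_B^{AB} = 12.01 kN and R_A = 0 − 12.01 = -12.01 kN.
Span BC, ΣM about C: R_B^{BC}·9.5 = 1279 + 127.3, so R_B^{BC} = 148 kN and R_C = 216.1 − 148 = 68.15 kN.
R_B = 12.01 + 148 = 160 kN.

R_B = 160 kN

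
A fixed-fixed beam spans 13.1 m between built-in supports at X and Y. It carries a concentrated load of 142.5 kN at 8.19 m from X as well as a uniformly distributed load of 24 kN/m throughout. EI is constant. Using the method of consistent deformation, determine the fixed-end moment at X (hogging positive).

M_X = 507.2 kN·m

Take the two fixed-end moments M_X, M_Y as redundants; the released structure is the simple span XY.
End rotations of the released simple span under the applied load (×1/EI):
  at X: point load 142.5 at a = 8.19: Pab(L + b)/(6LEI) = 1313/EI
  at Y: point load 142.5 at a = 8.19: Pab(L + a)/(6LEI) = 1552/EI
  at X: UDL 24: wL³/(24EI) = 2248/EI
  at Y: UDL 24: wL³/(24EI) = 2248/EI
  θ_X0 = 3561/EI,  θ_Y0 = 3800/EI
Flexibility coefficients: a unit moment at one end gives L/(3EI) there and L/(6EI) at the far end, so f₁₁ = f₂₂ = 4.367/EI and f₁₂ = f₂₁ = 2.183/EI.
Compatibility — zero rotation at each built-in end:
  4.367 M_X + 2.183 M_Y = 3561
  2.183 M_X + 4.367 M_Y = 3800
Solving the pair gives M_X = 507.2 kN·m and M_Y = 616.7 kN·m (hogging).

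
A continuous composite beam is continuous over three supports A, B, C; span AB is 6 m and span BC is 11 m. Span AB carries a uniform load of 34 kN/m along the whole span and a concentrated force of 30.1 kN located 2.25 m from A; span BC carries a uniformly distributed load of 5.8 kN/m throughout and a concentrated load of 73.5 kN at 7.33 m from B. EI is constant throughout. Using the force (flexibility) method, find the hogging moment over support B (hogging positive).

M_B = 198.6 kN·m

Take M_B as the redundant. Released structure: two simple spans AB and BC with a hinge at B.
End slopes at the hinge B, treating each span as simply supported:
  span AB: UDL 34: wL³/(24EI) = 306/EI
  span AB: point load 30.1 at a = 2.25: Pab(L + a)/(6LEI) = 58.2/EI
  span BC: UDL 5.8: wL³/(24EI) = 321.7/EI
  span BC: point load 73.5 at a = 7.33: Pab(L + b)/(6LEI) = 439.5/EI
  relative rotation θ_0 = (364.2 + 761.1)/EI = 1125/EI
A unit hogging moment at B produces rotation L₁/(3EI) + L₂/(3EI) = 5.667/EI.
Slope continuity at B: θ_0 = M_B·5.667/EI, so M_B = 1125/5.667 = 198.6 kN·m (hogging).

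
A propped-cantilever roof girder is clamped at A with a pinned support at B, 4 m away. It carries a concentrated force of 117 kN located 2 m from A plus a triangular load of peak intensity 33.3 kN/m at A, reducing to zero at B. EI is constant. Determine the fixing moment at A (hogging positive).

M_A = 123.3 kN·m

Release the roller at B. Primary structure: cantilever fixed at A.
Primary-structure tip deflection at B by superposition:
  point load 117 at a = 2: Pa²(3L − a)/(6EI) = 780/EI
  triangular load, peak 33.3 at the fixed end: w₀L⁴/(30EI) = 284.2/EI
  δ_0 = 1064/EI
Tip deflection under a unit load at B: L³/(3EI) = 21.33/EI.
Compatibility at B: δ_0 − R_B·δ_{BB} = 0, so R_B = 1064/21.33 = 49.88 kN.
Moment equilibrium about A: M_A = Σ(load moments about A) − R_B·L = 322.8 − 49.88×4 = 123.3 kN·m.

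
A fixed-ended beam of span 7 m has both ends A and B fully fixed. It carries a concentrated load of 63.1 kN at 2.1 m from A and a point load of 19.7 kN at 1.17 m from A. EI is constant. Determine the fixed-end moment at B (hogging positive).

Release both end moments; the primary structure is a simply-supported span AB with redundants M_A and M_B.
Simple-span end rotations at A and B under the given loads:
  at A: point load 63.1 at a = 2.1: Pab(L + b)/(6LEI) = 184/EI
  at B: point load 63.1 at a = 2.1: Pab(L + a)/(6LEI) = 140.7/EI
  at A: point load 19.7 at a = 1.17: Pab(L + b)/(6LEI) = 41.05/EI
  at B: point load 19.7 at a = 1.17: Pab(L + a)/(6LEI) = 26.14/EI
  θ_A0 = 225/EI,  θ_B0 = 166.8/EI
Flexibility coefficients: a unit moment at one end gives L/(3EI) there and L/(6EI) at the far end, so f₁₁ = f₂₂ = 2.333/EI and f₁₂ = f₂₁ = 1.167/EI.
Compatibility — zero rotation at each built-in end:
  2.333 M_A + 1.167 M_B = 225
  1.167 M_A + 2.333 M_B = 166.8
Solving the pair gives M_A = 80.92 kN·m and M_B = 31.04 kN·m (hogging).

M_B = 31.04 kN·m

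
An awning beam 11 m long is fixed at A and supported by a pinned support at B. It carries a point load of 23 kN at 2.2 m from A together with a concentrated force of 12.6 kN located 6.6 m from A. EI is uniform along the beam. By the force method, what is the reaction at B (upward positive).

Choose R_B as the redundant. The primary structure is the cantilever fixed at A.
Deflection at B on the released cantilever, summing each load's contribution:
  point load 23 at a = 2.2: Pa²(3L − a)/(6EI) = 571.4/EI
  point load 12.6 at a = 6.6: Pa²(3L − a)/(6EI) = 2415/EI
  δ_0 = 2986/EI
Flexibility coefficient — unit upward force at B: δ_{BB} = L³/(3EI) = 443.7/EI.
The prop prevents deflection at B: R_B = δ_0/δ_{BB} = 2986/443.7 = 6.731 kN.

R_B = 6.731 kN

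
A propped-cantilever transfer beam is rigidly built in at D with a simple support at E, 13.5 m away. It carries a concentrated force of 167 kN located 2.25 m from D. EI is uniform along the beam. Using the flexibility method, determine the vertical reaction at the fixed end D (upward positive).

Remove the prop at E; the released (primary) structure is a cantilever built in at D.
Primary-structure tip deflection at E by superposition:
  point load 167 at a = 2.25: Pa²(3L − a)/(6EI) = 5390/EI
Flexibility coefficient — unit upward force at E: δ_{EE} = L³/(3EI) = 820.1/EI.
The prop prevents deflection at E: R_E = δ_0/δ_{EE} = 5390/820.1 = 6.572 kN.
Vertical equilibrium: R_D = ΣP − R_E = 167 − 6.572 = 160.4 kN.

R_D = 160.4 kN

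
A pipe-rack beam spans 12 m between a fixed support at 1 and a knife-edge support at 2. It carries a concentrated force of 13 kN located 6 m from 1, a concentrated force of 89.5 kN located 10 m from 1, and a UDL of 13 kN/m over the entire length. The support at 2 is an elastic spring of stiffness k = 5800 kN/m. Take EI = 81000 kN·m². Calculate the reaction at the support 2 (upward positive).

R_2 = 126.8 kN

Choose R_2 as the redundant. The primary structure is the cantilever fixed at 1.
Primary-structure tip deflection at 2 by superposition:
  point load 13 at a = 6: Pa²(3L − a)/(6EI) = 2340/EI
  point load 89.5 at a = 10: Pa²(3L − a)/(6EI) = 38783/EI
  UDL 13: wL⁴/(8EI) = 33696/EI
  δ_0 = 74819/EI
Flexibility coefficient — unit upward force at 2: δ_{22} = L³/(3EI) = 576/EI.
With EI = 81000 kN·m²: δ_0 = 0.9237 m and δ_{22} = 0.007111 m/kN.
Compatibility — the spring shortens by R_2/k under the reaction it provides: δ_0 − R_2·δ_{22} = R_2/k. With 1/k = 0.000172 m/kN, R_2 = δ_0 / (δ_{22} + 1/k) = 0.9237 / (0.007111 + 0.000172) = 126.8 kN.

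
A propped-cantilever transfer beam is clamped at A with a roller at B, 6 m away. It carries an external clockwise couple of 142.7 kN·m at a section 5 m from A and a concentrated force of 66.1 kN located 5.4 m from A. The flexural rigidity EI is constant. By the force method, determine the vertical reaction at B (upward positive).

R_B = 90.9 kN

Choose R_B as the redundant. The primary structure is the cantilever fixed at A.
Free-end deflection of the primary structure under the applied loading (downward +):
  clockwise couple 142.7 at a = 5: M₀a(2L − a)/(2EI) = 2497/EI
  point load 66.1 at a = 5.4: Pa²(3L − a)/(6EI) = 4048/EI
  δ_0 = 6545/EI
Tip deflection under a unit load at B: L³/(3EI) = 72/EI.
The prop prevents deflection at B: R_B = δ_0/δ_{BB} = 6545/72 = 90.9 kN.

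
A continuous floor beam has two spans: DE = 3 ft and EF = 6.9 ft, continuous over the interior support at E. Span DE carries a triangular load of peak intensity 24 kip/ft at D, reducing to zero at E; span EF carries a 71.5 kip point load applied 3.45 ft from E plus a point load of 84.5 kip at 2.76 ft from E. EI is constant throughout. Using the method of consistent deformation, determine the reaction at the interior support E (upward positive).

R_E = 168.4 kip

Insert a hinge at E; M_E is the redundant, and each span becomes simply supported.
Rotations at E on the released spans (each span's end-slope, ×1/EI):
  span DE: triangular load, peak 24: 7w₀L³/(360EI) = 12.6/EI
  span EF: point load 71.5 at a = 3.45: Pab(L + b)/(6LEI) = 212.8/EI
  span EF: point load 84.5 at a = 2.76: Pab(L + b)/(6LEI) = 257.5/EI
  relative rotation θ_0 = (12.6 + 470.2)/EI = 482.8/EI
A unit hogging moment at E produces rotation L₁/(3EI) + L₂/(3EI) = 3.3/EI.
Slope continuity at E: θ_0 = M_E·3.3/EI, so M_E = 482.8/3.3 = 146.3 kip·ft (hogging).
Span DE, ΣM about D with M_E applied at E: R_E^{DE}·3 = 36 + 146.3, so R_E^{DE} = 60.77 kip and R_D = 36 − 60.77 = -24.77 kip.
Span EF, ΣM about F: R_E^{EF}·6.9 = 596.5 + 146.3, so R_E^{EF} = 107.7 kip and R_F = 156 − 107.7 = 48.35 kip.
R_E = 60.77 + 107.7 = 168.4 kip.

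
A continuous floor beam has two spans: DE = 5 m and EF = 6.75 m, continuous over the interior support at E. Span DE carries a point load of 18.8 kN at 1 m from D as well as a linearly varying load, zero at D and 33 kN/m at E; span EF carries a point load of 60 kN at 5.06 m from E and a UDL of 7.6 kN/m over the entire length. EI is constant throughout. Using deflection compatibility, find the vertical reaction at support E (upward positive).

R_E = 127.1 kN

Take M_E as the redundant. Released structure: two simple spans DE and EF with a hinge at E.
Discontinuity in slope at E on the released structure — sum the simple-span end rotations:
  span DE: point load 18.8 at a = 1: Pab(L + a)/(6LEI) = 15.04/EI
  span DE: triangular load, peak 33: w₀L³/(45EI) = 91.67/EI
  span EF: point load 60 at a = 5.06: Pab(L + b)/(6LEI) = 106.9/EI
  span EF: UDL 7.6: wL³/(24EI) = 97.39/EI
  relative rotation θ_0 = (106.7 + 204.3)/EI = 311/EI
A unit hogging moment at E produces rotation L₁/(3EI) + L₂/(3EI) = 3.917/EI.
Compatibility: M_E·(L₁+L₂)/(3EI) = θ_0, giving M_E = 79.41 kN·m (hogging).
Span DE, ΣM about D with M_E applied at E: R_E^{DE}·5 = 293.8 + 79.41, so R_E^{DE} = 74.64 kN and R_D = 101.3 − 74.64 = 26.66 kN.
Span EF, ΣM about F: R_E^{EF}·6.75 = 274.5 + 79.41, so R_E^{EF} = 52.44 kN and R_F = 111.3 − 52.44 = 58.86 kN.
R_E = 74.64 + 52.44 = 127.1 kN.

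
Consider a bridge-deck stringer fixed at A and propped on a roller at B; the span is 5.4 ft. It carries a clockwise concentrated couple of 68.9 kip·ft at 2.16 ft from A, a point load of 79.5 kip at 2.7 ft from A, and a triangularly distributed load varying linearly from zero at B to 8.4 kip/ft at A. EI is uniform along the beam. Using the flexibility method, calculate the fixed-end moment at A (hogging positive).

Release the roller at B. Primary structure: cantilever fixed at A.
Downward deflection at the released point B due to the loads:
  clockwise couple 68.9 at a = 2.16: M₀a(2L − a)/(2EI) = 642.9/EI
  point load 79.5 at a = 2.7: Pa²(3L − a)/(6EI) = 1304/EI
  triangular load, peak 8.4 at the fixed end: w₀L⁴/(30EI) = 238.1/EI
  δ_0 = 2185/EI
Flexibility coefficient — unit upward force at B: δ_{BB} = L³/(3EI) = 52.49/EI.
Compatibility at B: δ_0 − R_B·δ_{BB} = 0, so R_B = 2185/52.49 = 41.63 kip.
Moment equilibrium about A: M_A = Σ(load moments about A) − R_B·L = 324.4 − 41.63×5.4 = 99.58 kip·ft.

M_A = 99.58 kip·ft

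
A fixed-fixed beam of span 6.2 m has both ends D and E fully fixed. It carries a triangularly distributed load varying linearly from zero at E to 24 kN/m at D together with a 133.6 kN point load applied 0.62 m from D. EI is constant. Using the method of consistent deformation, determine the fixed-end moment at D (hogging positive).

M_D = 113.2 kN·m

Take the two fixed-end moments M_D, M_E as redundants; the released structure is the simple span DE.
End rotations of the released simple span under the applied load (×1/EI):
  at D: triangular load, peak 24: w₀L³/(45EI) = 127.1/EI
  at E: triangular load, peak 24: 7w₀L³/(360EI) = 111.2/EI
  at D: point load 133.6 at a = 0.62: Pab(L + b)/(6LEI) = 146.4/EI
  at E: point load 133.6 at a = 0.62: Pab(L + a)/(6LEI) = 84.74/EI
  θ_D0 = 273.5/EI,  θ_E0 = 196/EI
Flexibility coefficients: a unit moment at one end gives L/(3EI) there and L/(6EI) at the far end, so f₁₁ = f₂₂ = 2.067/EI and f₁₂ = f₂₁ = 1.033/EI.
Compatibility — zero rotation at each built-in end:
  2.067 M_D + 1.033 M_E = 273.5
  1.033 M_D + 2.067 M_E = 196
Solving the pair gives M_D = 113.2 kN·m and M_E = 38.21 kN·m (hogging).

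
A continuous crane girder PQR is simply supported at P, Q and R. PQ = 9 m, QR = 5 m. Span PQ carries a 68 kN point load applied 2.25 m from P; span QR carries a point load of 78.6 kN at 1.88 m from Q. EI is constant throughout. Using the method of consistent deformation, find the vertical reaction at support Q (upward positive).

R_Q = 88.71 kN

Insert a hinge at Q; M_Q is the redundant, and each span becomes simply supported.
End slopes at the hinge Q, treating each span as simply supported:
  span PQ: point load 68 at a = 2.25: Pab(L + a)/(6LEI) = 215.2/EI
  span QR: point load 78.6 at a = 1.88: Pab(L + b)/(6LEI) = 124.8/EI
  relative rotation θ_0 = (215.2 + 124.8)/EI = 339.9/EI
A unit hogging moment at Q produces rotation L₁/(3EI) + L₂/(3EI) = 4.667/EI.
Slope continuity at Q: θ_0 = M_Q·4.667/EI, so M_Q = 339.9/4.667 = 72.85 kN·m (hogging).
Span PQ, ΣM about P with M_Q applied at Q: R_Q^{PQ}·9 = 153 + 72.85, so R_Q^{PQ} = 25.09 kN and R_P = 68 − 25.09 = 42.91 kN.
Span QR, ΣM about R: R_Q^{QR}·5 = 245.2 + 72.85, so R_Q^{QR} = 63.62 kN and R_R = 78.6 − 63.62 = 14.98 kN.
R_Q = 25.09 + 63.62 = 88.71 kN.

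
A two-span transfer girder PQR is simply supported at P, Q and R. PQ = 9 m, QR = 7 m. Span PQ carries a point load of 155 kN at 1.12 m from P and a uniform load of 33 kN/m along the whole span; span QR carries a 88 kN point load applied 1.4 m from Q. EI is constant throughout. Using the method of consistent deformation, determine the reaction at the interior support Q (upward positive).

R_Q = 308 kN

Release continuity at Q by inserting a hinge; the redundant is the internal moment M_Q. The primary structure is two simply-supported spans PQ and QR.
Rotations at Q on the released spans (each span's end-slope, ×1/EI):
  span PQ: point load 155 at a = 1.12: Pab(L + a)/(6LEI) = 256.4/EI
  span PQ: UDL 33: wL³/(24EI) = 1002/EI
  span QR: point load 88 at a = 1.4: Pab(L + b)/(6LEI) = 207/EI
  relative rotation θ_0 = (1259 + 207)/EI = 1466/EI
A unit hogging moment at Q produces rotation L₁/(3EI) + L₂/(3EI) = 5.333/EI.
Slope continuity at Q: θ_0 = M_Q·5.333/EI, so M_Q = 1466/5.333 = 274.8 kN·m (hogging).
Span PQ, ΣM about P with M_Q applied at Q: R_Q^{PQ}·9 = 1510 + 274.8, so R_Q^{PQ} = 198.3 kN and R_P = 452 − 198.3 = 253.7 kN.
Span QR, ΣM about R: R_Q^{QR}·7 = 492.8 + 274.8, so R_Q^{QR} = 109.7 kN and R_R = 88 − 109.7 = -21.66 kN.
R_Q = 198.3 + 109.7 = 308 kN.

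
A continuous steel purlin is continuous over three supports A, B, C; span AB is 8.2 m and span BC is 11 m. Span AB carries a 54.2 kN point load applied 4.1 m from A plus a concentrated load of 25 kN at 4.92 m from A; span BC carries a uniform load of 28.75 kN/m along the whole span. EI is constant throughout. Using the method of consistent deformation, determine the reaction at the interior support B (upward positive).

R_B = 264.4 kN

Take M_B as the redundant. Released structure: two simple spans AB and BC with a hinge at B.
Rotations at B on the released spans (each span's end-slope, ×1/EI):
  span AB: point load 54.2 at a = 4.1: Pab(L + a)/(6LEI) = 227.8/EI
  span AB: point load 25 at a = 4.92: Pab(L + a)/(6LEI) = 107.6/EI
  span BC: UDL 28.75: wL³/(24EI) = 1594/EI
  relative rotation θ_0 = (335.4 + 1594)/EI = 1930/EI
A unit hogging moment at B produces rotation L₁/(3EI) + L₂/(3EI) = 6.4/EI.
Compatibility: M_B·(L₁+L₂)/(3EI) = θ_0, giving M_B = 301.5 kN·m (hogging).
Span AB, ΣM about A with M_B applied at B: R_B^{AB}·8.2 = 345.2 + 301.5, so R_B^{AB} = 78.87 kN and R_A = 79.2 − 78.87 = 0.3282 kN.
Span BC, ΣM about C: R_B^{BC}·11 = 1739 + 301.5, so R_B^{BC} = 185.5 kN and R_C = 316.2 − 185.5 = 130.7 kN.
R_B = 78.87 + 185.5 = 264.4 kN.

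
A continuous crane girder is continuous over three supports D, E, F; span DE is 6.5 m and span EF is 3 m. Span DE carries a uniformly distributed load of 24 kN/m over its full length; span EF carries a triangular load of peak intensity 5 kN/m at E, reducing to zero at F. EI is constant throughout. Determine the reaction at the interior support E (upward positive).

Take M_E as the redundant. Released structure: two simple spans DE and EF with a hinge at E.
End slopes at the hinge E, treating each span as simply supported:
  span DE: UDL 24: wL³/(24EI) = 274.6/EI
  span EF: triangular load, peak 5: w₀L³/(45EI) = 3/EI
  relative rotation θ_0 = (274.6 + 3)/EI = 277.6/EI
A unit hogging moment at E produces rotation L₁/(3EI) + L₂/(3EI) = 3.167/EI.
Slope continuity at E: θ_0 = M_E·3.167/EI, so M_E = 277.6/3.167 = 87.67 kN·m (hogging).
Span DE, ΣM about D with M_E applied at E: R_E^{DE}·6.5 = 507 + 87.67, so R_E^{DE} = 91.49 kN and R_D = 156 − 91.49 = 64.51 kN.
Span EF, ΣM about F: R_E^{EF}·3 = 15 + 87.67, so R_E^{EF} = 34.22 kN and R_F = 7.5 − 34.22 = -26.72 kN.
R_E = 91.49 + 34.22 = 125.7 kN.

R_E = 125.7 kN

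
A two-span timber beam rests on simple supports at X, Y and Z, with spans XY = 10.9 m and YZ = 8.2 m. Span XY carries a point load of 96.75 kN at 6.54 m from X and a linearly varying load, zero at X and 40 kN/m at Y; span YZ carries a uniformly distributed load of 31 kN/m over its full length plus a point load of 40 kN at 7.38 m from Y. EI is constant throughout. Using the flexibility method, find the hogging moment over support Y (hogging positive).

Insert a hinge at Y; M_Y is the redundant, and each span becomes simply supported.
Rotations at Y on the released spans (each span's end-slope, ×1/EI):
  span XY: point load 96.75 at a = 6.54: Pab(L + a)/(6LEI) = 735.7/EI
  span XY: triangular load, peak 40: w₀L³/(45EI) = 1151/EI
  span YZ: UDL 31: wL³/(24EI) = 712.2/EI
  span YZ: point load 40 at a = 7.38: Pab(L + b)/(6LEI) = 44.38/EI
  relative rotation θ_0 = (1887 + 756.6)/EI = 2643/EI
A unit hogging moment at Y produces rotation L₁/(3EI) + L₂/(3EI) = 6.367/EI.
Slope continuity at Y: θ_0 = M_Y·6.367/EI, so M_Y = 2643/6.367 = 415.2 kN·m (hogging).

M_Y = 415.2 kN·m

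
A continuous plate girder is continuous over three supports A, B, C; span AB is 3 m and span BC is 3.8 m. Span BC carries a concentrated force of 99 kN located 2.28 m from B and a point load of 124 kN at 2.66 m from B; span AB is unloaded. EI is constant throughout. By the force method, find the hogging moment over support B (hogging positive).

M_B = 71.26 kN·m

Release continuity at B by inserting a hinge; the redundant is the internal moment M_B. The primary structure is two simply-supported spans AB and BC.
Rotations at B on the released spans (each span's end-slope, ×1/EI):
  span BC: point load 99 at a = 2.28: Pab(L + b)/(6LEI) = 80.06/EI
  span BC: point load 124 at a = 2.66: Pab(L + b)/(6LEI) = 81.47/EI
  relative rotation θ_0 = (0 + 161.5)/EI = 161.5/EI
A unit hogging moment at B produces rotation L₁/(3EI) + L₂/(3EI) = 2.267/EI.
Compatibility: M_B·(L₁+L₂)/(3EI) = θ_0, giving M_B = 71.26 kN·m (hogging).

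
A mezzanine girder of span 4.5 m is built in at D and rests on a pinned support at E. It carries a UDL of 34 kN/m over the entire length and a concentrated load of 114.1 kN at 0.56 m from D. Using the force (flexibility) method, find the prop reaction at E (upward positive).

R_E = 59.92 kN

Release the roller at E. Primary structure: cantilever fixed at D.
Free-end deflection of the primary structure under the applied loading (downward +):
  UDL 34: wL⁴/(8EI) = 1743/EI
  point load 114.1 at a = 0.56: Pa²(3L − a)/(6EI) = 77.17/EI
  δ_0 = 1820/EI
Flexibility coefficient — unit upward force at E: δ_{EE} = L³/(3EI) = 30.38/EI.
Compatibility at E: δ_0 − R_E·δ_{EE} = 0, so R_E = 1820/30.38 = 59.92 kN.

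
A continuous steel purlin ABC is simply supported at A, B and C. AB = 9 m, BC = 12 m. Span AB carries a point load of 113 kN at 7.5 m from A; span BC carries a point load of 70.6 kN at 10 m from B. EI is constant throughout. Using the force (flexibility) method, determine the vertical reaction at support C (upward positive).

Take M_B as the redundant. Released structure: two simple spans AB and BC with a hinge at B.
Rotations at B on the released spans (each span's end-slope, ×1/EI):
  span AB: point load 113 at a = 7.5: Pab(L + a)/(6LEI) = 388.4/EI
  span BC: point load 70.6 at a = 10: Pab(L + b)/(6LEI) = 274.6/EI
  relative rotation θ_0 = (388.4 + 274.6)/EI = 663/EI
A unit hogging moment at B produces rotation L₁/(3EI) + L₂/(3EI) = 7/EI.
Slope continuity at B: θ_0 = M_B·7/EI, so M_B = 663/7 = 94.71 kN·m (hogging).
Span BC, ΣM about C: R_B^{BC}·12 = 141.2 + 94.71, so R_B^{BC} = 19.66 kN and R_C = 70.6 − 19.66 = 50.94 kN.

R_C = 50.94 kN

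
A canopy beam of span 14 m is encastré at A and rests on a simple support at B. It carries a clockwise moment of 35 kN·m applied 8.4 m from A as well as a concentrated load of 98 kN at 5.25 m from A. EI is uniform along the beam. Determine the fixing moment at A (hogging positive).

Remove the prop at B; the released (primary) structure is a cantilever built in at A.
Free-end deflection of the primary structure under the applied loading (downward +):
  clockwise couple 35 at a = 8.4: M₀a(2L − a)/(2EI) = 2881/EI
  point load 98 at a = 5.25: Pa²(3L − a)/(6EI) = 16544/EI
  δ_0 = 19426/EI
Tip deflection under a unit load at B: L³/(3EI) = 914.7/EI.
The prop prevents deflection at B: R_B = δ_0/δ_{BB} = 19426/914.7 = 21.24 kN.
Moment equilibrium about A: M_A = Σ(load moments about A) − R_B·L = 549.5 − 21.24×14 = 252.2 kN·m.

M_A = 252.2 kN·m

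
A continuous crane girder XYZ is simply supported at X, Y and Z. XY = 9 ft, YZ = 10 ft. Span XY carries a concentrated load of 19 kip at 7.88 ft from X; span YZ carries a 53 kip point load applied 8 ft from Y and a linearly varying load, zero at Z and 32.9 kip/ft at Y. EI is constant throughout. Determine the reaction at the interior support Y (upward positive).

Release continuity at Y by inserting a hinge; the redundant is the internal moment M_Y. The primary structure is two simply-supported spans XY and YZ.
Discontinuity in slope at Y on the released structure — sum the simple-span end rotations:
  span XY: point load 19 at a = 7.88: Pab(L + a)/(6LEI) = 52.42/EI
  span YZ: point load 53 at a = 8: Pab(L + b)/(6LEI) = 169.6/EI
  span YZ: triangular load, peak 32.9: w₀L³/(45EI) = 731.1/EI
  relative rotation θ_0 = (52.42 + 900.7)/EI = 953.1/EI
A unit hogging moment at Y produces rotation L₁/(3EI) + L₂/(3EI) = 6.333/EI.
Compatibility: M_Y·(L₁+L₂)/(3EI) = θ_0, giving M_Y = 150.5 kip·ft (hogging).
Span XY, ΣM about X with M_Y applied at Y: R_Y^{XY}·9 = 149.7 + 150.5, so R_Y^{XY} = 33.36 kip and R_X = 19 − 33.36 = -14.36 kip.
Span YZ, ΣM about Z: R_Y^{YZ}·10 = 1203 + 150.5, so R_Y^{YZ} = 135.3 kip and R_Z = 217.5 − 135.3 = 82.18 kip.
R_Y = 33.36 + 135.3 = 168.7 kip.

R_Y = 168.7 kip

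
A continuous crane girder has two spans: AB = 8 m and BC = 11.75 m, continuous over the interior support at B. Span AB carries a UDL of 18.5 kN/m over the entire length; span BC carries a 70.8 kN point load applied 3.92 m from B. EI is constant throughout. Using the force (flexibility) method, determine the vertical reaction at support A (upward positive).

Insert a hinge at B; M_B is the redundant, and each span becomes simply supported.
Rotations at B on the released spans (each span's end-slope, ×1/EI):
  span AB: UDL 18.5: wL³/(24EI) = 394.7/EI
  span BC: point load 70.8 at a = 3.92: Pab(L + b)/(6LEI) = 603.5/EI
  relative rotation θ_0 = (394.7 + 603.5)/EI = 998.2/EI
A unit hogging moment at B produces rotation L₁/(3EI) + L₂/(3EI) = 6.583/EI.
Compatibility: M_B·(L₁+L₂)/(3EI) = θ_0, giving M_B = 151.6 kN·m (hogging).
Span AB, ΣM about A with M_B applied at B: R_B^{AB}·8 = 592 + 151.6, so R_B^{AB} = 92.95 kN and R_A = 148 − 92.95 = 55.05 kN.

R_A = 55.05 kN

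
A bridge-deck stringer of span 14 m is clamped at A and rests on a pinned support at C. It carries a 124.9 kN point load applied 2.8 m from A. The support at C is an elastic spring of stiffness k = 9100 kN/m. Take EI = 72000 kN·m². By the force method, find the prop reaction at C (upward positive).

Take the reaction at C as the redundant and release it; the primary structure is a cantilever fixed at A.
Primary-structure tip deflection at C by superposition:
  point load 124.9 at a = 2.8: Pa²(3L − a)/(6EI) = 6398/EI
Tip deflection under a unit load at C: L³/(3EI) = 914.7/EI.
With EI = 72000 kN·m²: δ_0 = 0.088855 m and δ_{CC} = 0.012704 m/kN.
Compatibility — the spring shortens by R_C/k under the reaction it provides: δ_0 − R_C·δ_{CC} = R_C/k. With 1/k = 0.00011 m/kN, R_C = δ_0 / (δ_{CC} + 1/k) = 0.088855 / (0.012704 + 0.00011) = 6.934 kN.

R_C = 6.934 kN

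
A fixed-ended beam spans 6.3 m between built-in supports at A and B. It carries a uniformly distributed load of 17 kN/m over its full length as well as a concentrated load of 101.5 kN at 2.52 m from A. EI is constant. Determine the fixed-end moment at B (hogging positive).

Take the two fixed-end moments M_A, M_B as redundants; the released structure is the simple span AB.
Simple-span end rotations at A and B under the given loads:
  at A: UDL 17: wL³/(24EI) = 177.1/EI
  at B: UDL 17: wL³/(24EI) = 177.1/EI
  at A: point load 101.5 at a = 2.52: Pab(L + b)/(6LEI) = 257.8/EI
  at B: point load 101.5 at a = 2.52: Pab(L + a)/(6LEI) = 225.6/EI
  θ_A0 = 434.9/EI,  θ_B0 = 402.7/EI
Flexibility coefficients: a unit moment at one end gives L/(3EI) there and L/(6EI) at the far end, so f₁₁ = f₂₂ = 2.1/EI and f₁₂ = f₂₁ = 1.05/EI.
Compatibility — zero rotation at each built-in end:
  2.1 M_A + 1.05 M_B = 434.9
  1.05 M_A + 2.1 M_B = 402.7
Solving the pair gives M_A = 148.3 kN·m and M_B = 117.6 kN·m (hogging).

M_B = 117.6 kN·m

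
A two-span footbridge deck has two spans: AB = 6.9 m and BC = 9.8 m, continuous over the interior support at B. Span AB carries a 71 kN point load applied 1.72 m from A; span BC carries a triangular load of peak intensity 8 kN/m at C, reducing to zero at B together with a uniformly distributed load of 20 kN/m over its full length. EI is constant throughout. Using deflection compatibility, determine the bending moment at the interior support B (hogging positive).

M_B = 190.9 kN·m

Insert a hinge at B; M_B is the redundant, and each span becomes simply supported.
Discontinuity in slope at B on the released structure — sum the simple-span end rotations:
  span AB: point load 71 at a = 1.72: Pab(L + a)/(6LEI) = 131.7/EI
  span BC: triangular load, peak 8: 7w₀L³/(360EI) = 146.4/EI
  span BC: UDL 20: wL³/(24EI) = 784.3/EI
  relative rotation θ_0 = (131.7 + 930.7)/EI = 1062/EI
A unit hogging moment at B produces rotation L₁/(3EI) + L₂/(3EI) = 5.567/EI.
Compatibility: M_B·(L₁+L₂)/(3EI) = θ_0, giving M_B = 190.9 kN·m (hogging).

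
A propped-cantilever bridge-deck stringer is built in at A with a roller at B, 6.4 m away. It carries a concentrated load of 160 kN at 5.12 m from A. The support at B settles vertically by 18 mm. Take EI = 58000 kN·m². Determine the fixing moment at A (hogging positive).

Take the reaction at B as the redundant and release it; the primary structure is a cantilever fixed at A.
Free-end deflection of the primary structure under the applied loading (downward +):
  point load 160 at a = 5.12: Pa²(3L − a)/(6EI) = 9843/EI
Tip deflection under a unit load at B: L³/(3EI) = 87.38/EI.
With EI = 58000 kN·m²: δ_0 = 0.1697 m and δ_{BB} = 0.001507 m/kN.
Compatibility — the beam at B must follow the support down by 0.018 m: δ_0 − R_B·δ_{BB} = 0.018, so R_B = (0.1697 − 0.018)/0.001507 = 100.7 kN.
Moment equilibrium about A: M_A = Σ(load moments about A) − R_B·L = 819.2 − 100.7×6.4 = 174.8 kN·m.

M_A = 174.8 kN·m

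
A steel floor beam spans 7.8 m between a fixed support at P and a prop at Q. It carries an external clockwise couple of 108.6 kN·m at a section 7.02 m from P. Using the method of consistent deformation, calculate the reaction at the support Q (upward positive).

Release the roller at Q. Primary structure: cantilever fixed at P.
Downward deflection at the released point Q due to the loads:
  clockwise couple 108.6 at a = 7.02: M₀a(2L − a)/(2EI) = 3271/EI
Flexibility coefficient — unit upward force at Q: δ_{QQ} = L³/(3EI) = 158.2/EI.
Compatibility at Q: δ_0 − R_Q·δ_{QQ} = 0, so R_Q = 3271/158.2 = 20.68 kN.

R_Q = 20.68 kN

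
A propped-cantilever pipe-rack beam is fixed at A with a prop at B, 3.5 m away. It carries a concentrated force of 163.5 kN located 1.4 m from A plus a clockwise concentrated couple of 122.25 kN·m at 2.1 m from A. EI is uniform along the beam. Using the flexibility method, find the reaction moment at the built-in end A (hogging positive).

Take the reaction at B as the redundant and release it; the primary structure is a cantilever fixed at A.
Deflection at B on the released cantilever, summing each load's contribution:
  point load 163.5 at a = 1.4: Pa²(3L − a)/(6EI) = 486/EI
  clockwise couple 122.25 at a = 2.1: M₀a(2L − a)/(2EI) = 629/EI
  δ_0 = 1115/EI
Tip deflection under a unit load at B: L³/(3EI) = 14.29/EI.
Compatibility at B: δ_0 − R_B·δ_{BB} = 0, so R_B = 1115/14.29 = 78.02 kN.
Moment equilibrium about A: M_A = Σ(load moments about A) − R_B·L = 351.1 − 78.02×3.5 = 78.09 kN·m.

M_A = 78.09 kN·m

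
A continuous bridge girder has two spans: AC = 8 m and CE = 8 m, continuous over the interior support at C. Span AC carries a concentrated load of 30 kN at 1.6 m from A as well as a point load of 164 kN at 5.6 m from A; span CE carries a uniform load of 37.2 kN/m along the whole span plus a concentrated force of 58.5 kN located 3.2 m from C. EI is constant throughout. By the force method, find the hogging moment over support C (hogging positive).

Release continuity at C by inserting a hinge; the redundant is the internal moment M_C. The primary structure is two simply-supported spans AC and CE.
Rotations at C on the released spans (each span's end-slope, ×1/EI):
  span AC: point load 30 at a = 1.6: Pab(L + a)/(6LEI) = 61.44/EI
  span AC: point load 164 at a = 5.6: Pab(L + a)/(6LEI) = 624.5/EI
  span CE: UDL 37.2: wL³/(24EI) = 793.6/EI
  span CE: point load 58.5 at a = 3.2: Pab(L + b)/(6LEI) = 239.6/EI
  relative rotation θ_0 = (686 + 1033)/EI = 1719/EI
A unit hogging moment at C produces rotation L₁/(3EI) + L₂/(3EI) = 5.333/EI.
Slope continuity at C: θ_0 = M_C·5.333/EI, so M_C = 1719/5.333 = 322.3 kN·m (hogging).

M_C = 322.3 kN·m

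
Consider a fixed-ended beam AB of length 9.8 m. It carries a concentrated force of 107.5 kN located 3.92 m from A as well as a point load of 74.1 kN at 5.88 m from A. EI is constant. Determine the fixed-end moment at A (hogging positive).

M_A = 221.4 kN·m

Release both end moments; the primary structure is a simply-supported span AB with redundants M_A and M_B.
End rotations of the released simple span under the applied load (×1/EI):
  at A: point load 107.5 at a = 3.92: Pab(L + b)/(6LEI) = 660.8/EI
  at B: point load 107.5 at a = 3.92: Pab(L + a)/(6LEI) = 578.2/EI
  at A: point load 74.1 at a = 5.88: Pab(L + b)/(6LEI) = 398.5/EI
  at B: point load 74.1 at a = 5.88: Pab(L + a)/(6LEI) = 455.5/EI
  θ_A0 = 1059/EI,  θ_B0 = 1034/EI
Flexibility coefficients: a unit moment at one end gives L/(3EI) there and L/(6EI) at the far end, so f₁₁ = f₂₂ = 3.267/EI and f₁₂ = f₂₁ = 1.633/EI.
Compatibility — zero rotation at each built-in end:
  3.267 M_A + 1.633 M_B = 1059
  1.633 M_A + 3.267 M_B = 1034
Solving the pair gives M_A = 221.4 kN·m and M_B = 205.7 kN·m (hogging).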